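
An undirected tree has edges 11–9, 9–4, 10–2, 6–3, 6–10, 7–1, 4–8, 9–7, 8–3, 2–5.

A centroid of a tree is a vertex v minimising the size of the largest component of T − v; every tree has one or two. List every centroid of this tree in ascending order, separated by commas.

8

Removing 8 splits the tree into components of sizes 5, 5; the largest is 5 ≤ ⌊11/2⌋ = 5.
Every other node leaves some component of size > 5, so the centroid is unique.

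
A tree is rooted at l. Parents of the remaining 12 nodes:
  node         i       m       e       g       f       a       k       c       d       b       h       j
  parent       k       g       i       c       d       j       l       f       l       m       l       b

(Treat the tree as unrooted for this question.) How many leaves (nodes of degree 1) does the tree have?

3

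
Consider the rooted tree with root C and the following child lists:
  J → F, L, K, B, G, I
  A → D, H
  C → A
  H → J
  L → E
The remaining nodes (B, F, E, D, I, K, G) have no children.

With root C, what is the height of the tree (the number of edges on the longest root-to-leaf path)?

E sits deepest: C → A → H → J → L → E — 5 edges from the root.

5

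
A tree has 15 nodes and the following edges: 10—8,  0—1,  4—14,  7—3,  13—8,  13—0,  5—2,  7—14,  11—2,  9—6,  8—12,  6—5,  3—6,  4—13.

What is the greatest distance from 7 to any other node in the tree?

A farthest node from 7 is 1 (10, 12, 11 also at distance 5).
The path 7–14–4–13–0–1 has 5 edges.

5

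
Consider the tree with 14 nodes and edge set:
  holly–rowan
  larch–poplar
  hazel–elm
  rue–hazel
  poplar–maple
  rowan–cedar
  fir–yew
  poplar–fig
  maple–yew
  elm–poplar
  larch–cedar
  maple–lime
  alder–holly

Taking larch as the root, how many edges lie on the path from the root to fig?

Path from larch to fig: larch–poplar–fig, which has 2 edges.

2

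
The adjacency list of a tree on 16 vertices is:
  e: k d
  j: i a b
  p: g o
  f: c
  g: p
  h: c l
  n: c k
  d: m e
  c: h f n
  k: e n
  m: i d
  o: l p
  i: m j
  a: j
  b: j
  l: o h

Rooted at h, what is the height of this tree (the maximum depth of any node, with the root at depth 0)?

The longest root-to-leaf path is h-c-n-k-e-d-m-i-j-b (9 edges).

9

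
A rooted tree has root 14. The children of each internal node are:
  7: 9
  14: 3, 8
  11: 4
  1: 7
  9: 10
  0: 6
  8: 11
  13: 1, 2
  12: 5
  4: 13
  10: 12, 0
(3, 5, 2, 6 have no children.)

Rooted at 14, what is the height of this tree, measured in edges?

A deepest node is 6, reached by 14 → 8 → 11 → 4 → 13 → 1 → 7 → 9 → 10 → 0 → 6.
That path has 10 edges, so the height is 10.

10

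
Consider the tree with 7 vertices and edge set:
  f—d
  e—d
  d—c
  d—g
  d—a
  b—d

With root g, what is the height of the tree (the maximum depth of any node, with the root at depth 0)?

2

The longest root-to-leaf path is g-d-c (2 edges).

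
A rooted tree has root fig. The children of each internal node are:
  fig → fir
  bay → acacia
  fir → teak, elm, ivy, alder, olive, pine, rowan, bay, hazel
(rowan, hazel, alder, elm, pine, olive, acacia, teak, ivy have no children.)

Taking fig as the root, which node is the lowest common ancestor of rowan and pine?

fir

Path rowan→root: rowan fir fig; path pine→root: pine fir fig.
First common node: fir.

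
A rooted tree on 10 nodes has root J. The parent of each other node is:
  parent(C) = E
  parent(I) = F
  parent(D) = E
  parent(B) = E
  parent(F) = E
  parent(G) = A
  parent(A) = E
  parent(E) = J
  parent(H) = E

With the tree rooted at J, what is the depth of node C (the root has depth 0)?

2

J – E – C — 2 edges.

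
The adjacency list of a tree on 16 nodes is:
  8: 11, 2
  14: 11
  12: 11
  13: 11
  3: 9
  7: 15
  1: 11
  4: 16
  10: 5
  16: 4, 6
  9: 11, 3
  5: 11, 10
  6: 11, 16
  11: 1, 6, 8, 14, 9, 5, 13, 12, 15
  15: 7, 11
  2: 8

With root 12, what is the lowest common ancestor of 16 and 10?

11

Path 16→root: 16 6 11 12; path 10→root: 10 5 11 12.
First common node: 11.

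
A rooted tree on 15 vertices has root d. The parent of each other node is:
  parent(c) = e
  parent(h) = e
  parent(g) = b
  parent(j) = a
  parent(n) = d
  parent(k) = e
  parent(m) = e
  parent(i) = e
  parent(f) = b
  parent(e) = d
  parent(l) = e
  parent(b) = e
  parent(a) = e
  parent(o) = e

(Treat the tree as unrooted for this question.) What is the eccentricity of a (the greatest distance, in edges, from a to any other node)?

3

The node farthest from a is f (g, n also at distance 3), via a–e–b–f — 3 edges.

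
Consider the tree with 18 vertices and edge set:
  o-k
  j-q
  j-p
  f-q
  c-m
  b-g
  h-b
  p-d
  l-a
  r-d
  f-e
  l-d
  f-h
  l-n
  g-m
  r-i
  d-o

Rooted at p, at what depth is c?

Path from p to c: p–j–q–f–h–b–g–m–c, which has 8 edges.

8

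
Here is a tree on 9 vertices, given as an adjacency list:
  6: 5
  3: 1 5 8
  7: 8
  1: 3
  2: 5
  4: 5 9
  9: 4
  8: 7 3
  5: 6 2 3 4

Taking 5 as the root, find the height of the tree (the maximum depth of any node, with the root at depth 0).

A deepest node is 7, reached by 5-3-8-7.
That path has 3 edges, so the height is 3.

3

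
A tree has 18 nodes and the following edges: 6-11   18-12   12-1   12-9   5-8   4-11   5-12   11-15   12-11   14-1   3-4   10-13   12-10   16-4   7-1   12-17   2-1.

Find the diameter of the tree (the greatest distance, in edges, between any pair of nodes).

5

A longest path is 3-4-11-12-10-13, with 5 edges.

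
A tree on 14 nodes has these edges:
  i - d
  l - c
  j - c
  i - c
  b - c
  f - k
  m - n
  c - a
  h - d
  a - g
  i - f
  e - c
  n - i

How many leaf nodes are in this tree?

Degree-1 nodes: b, e, g, h, j, k, l, m — 8 of them.

8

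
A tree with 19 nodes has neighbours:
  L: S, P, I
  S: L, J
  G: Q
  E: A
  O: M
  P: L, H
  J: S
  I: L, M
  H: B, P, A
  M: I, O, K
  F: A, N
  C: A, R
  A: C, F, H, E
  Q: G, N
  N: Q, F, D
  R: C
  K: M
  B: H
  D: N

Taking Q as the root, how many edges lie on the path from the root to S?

Climbing from S to the root: S–L–P–H–A–F–N–Q. That's 7 steps.

7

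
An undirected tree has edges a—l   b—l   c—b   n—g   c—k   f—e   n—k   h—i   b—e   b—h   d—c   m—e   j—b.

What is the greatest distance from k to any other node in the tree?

A farthest node from k is f (m, a, i also at distance 4).
The path k – c – b – e – f has 4 edges.

4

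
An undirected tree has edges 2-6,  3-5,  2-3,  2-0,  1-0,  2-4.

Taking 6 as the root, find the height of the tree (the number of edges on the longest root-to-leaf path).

3

The longest root-to-leaf path is 6 – 2 – 0 – 1 (3 edges).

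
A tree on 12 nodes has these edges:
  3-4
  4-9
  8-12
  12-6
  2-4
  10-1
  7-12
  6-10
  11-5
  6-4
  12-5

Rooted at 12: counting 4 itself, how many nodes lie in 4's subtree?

4

The subtree rooted at 4 contains: 4, 9, 2, 3 — 4 nodes.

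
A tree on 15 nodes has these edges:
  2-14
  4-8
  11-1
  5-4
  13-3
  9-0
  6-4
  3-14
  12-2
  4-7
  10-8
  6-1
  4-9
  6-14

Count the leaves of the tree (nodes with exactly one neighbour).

Exactly 7 nodes have a single neighbour: 0, 5, 7, 10, 11, 12, 13.

7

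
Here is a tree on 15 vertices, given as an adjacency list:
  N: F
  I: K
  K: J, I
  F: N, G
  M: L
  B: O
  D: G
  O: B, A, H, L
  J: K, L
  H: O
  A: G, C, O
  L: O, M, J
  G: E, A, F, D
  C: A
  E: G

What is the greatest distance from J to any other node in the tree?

6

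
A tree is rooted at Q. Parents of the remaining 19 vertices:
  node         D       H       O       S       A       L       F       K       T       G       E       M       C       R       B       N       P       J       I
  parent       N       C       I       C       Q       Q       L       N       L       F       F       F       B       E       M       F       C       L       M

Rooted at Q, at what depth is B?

Q–L–F–M–B — 4 edges.

4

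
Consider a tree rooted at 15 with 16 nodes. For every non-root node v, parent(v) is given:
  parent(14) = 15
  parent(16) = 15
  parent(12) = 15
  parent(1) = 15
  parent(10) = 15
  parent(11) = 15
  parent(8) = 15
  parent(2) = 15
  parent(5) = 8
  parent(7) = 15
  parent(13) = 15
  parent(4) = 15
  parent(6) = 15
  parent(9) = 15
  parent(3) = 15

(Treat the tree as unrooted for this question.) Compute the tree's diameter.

BFS from 5 reaches 2 last, at distance 3; BFS from 2 confirms no node is farther.
Path: 5–8–15–2.

3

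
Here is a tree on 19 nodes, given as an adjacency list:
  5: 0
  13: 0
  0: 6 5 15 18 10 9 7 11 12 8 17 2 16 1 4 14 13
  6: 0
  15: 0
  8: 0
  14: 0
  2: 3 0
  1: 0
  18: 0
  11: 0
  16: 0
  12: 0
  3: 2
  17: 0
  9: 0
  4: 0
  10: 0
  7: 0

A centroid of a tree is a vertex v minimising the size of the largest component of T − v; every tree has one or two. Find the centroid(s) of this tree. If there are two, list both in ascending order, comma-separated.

0

Removing 0 splits the tree into components of sizes 2, 1, 1, 1, 1, 1, 1, 1, 1, 1, 1, 1, 1, 1, 1, 1, 1; the largest is 2 ≤ ⌊19/2⌋ = 9.
Every other node leaves some component of size > 9, so the centroid is unique.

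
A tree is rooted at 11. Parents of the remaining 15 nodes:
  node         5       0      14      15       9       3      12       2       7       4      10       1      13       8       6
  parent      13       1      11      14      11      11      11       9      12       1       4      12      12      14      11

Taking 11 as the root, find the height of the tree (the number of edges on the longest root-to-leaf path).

A deepest node is 10, reached by 11–12–1–4–10.
That path has 4 edges, so the height is 4.

4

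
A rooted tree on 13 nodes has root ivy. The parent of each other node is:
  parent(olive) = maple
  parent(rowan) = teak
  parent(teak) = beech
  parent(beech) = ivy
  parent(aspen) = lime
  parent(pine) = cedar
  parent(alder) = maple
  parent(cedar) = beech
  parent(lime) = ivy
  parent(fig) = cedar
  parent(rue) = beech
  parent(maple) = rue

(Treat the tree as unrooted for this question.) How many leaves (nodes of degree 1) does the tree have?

Exactly 6 nodes have a single neighbour: alder, aspen, fig, olive, pine, rowan.

6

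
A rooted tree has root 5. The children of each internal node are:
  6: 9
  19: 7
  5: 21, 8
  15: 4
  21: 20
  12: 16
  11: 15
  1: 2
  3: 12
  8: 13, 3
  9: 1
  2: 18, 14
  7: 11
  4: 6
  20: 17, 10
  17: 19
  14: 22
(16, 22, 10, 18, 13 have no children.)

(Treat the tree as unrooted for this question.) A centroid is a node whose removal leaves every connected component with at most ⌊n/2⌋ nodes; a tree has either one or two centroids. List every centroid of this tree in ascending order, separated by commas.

If 19 is removed the pieces have sizes 11, 10, all ≤ ⌊22/2⌋ = 11.
7 is adjacent to 19 and is also a centroid (the largest component after removing it is likewise 11).

7, 19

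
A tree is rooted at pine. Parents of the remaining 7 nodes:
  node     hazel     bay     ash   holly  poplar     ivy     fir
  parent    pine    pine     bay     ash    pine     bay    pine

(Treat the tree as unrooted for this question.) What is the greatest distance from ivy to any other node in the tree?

3

A farthest node from ivy is fir (hazel, poplar, holly also at distance 3).
The path ivy-bay-pine-fir has 3 edges.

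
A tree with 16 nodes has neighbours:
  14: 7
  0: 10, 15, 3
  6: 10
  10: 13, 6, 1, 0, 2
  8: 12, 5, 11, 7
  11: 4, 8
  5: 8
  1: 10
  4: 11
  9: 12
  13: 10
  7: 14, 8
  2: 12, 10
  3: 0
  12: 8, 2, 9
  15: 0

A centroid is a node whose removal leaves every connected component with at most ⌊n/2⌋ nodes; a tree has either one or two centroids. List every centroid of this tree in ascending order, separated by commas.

If 2 is removed the pieces have sizes 8, 7, all ≤ ⌊16/2⌋ = 8.
12 is adjacent to 2 and is also a centroid (the largest component after removing it is likewise 8).

2, 12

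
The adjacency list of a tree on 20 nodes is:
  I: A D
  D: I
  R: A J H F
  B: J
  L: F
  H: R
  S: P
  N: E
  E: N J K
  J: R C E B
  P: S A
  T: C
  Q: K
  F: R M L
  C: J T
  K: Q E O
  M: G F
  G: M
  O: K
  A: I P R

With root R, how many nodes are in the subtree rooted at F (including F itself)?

Descendants of F (including itself): F, M, L, G. That's 4.

4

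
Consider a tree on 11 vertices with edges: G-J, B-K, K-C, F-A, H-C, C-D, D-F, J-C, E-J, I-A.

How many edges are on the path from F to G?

4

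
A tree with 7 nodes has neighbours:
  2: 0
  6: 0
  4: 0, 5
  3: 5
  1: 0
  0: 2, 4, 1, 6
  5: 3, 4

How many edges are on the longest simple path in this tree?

4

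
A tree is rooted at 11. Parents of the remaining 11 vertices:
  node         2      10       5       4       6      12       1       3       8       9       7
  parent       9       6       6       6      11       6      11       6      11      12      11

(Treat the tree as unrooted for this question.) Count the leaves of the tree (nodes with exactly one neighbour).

8

Exactly 8 nodes have a single neighbour: 1, 2, 3, 4, 5, 7, 8, 10.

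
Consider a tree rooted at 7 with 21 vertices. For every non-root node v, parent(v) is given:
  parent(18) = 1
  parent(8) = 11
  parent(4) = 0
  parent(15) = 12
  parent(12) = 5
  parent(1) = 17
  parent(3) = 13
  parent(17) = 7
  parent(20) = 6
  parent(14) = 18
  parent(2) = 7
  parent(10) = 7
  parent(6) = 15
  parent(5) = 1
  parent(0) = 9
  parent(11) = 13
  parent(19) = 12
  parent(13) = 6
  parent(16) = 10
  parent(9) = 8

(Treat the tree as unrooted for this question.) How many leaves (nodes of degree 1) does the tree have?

7

Degree-1 nodes: 2, 3, 4, 14, 16, 19, 20 — 7 of them.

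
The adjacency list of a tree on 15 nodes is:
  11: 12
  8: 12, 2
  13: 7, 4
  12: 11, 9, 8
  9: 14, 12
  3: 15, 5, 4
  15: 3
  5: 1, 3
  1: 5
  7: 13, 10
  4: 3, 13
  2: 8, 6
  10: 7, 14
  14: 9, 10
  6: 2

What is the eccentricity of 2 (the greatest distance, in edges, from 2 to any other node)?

11

A farthest node from 2 is 1.
The path 2-8-12-9-14-10-7-13-4-3-5-1 has 11 edges.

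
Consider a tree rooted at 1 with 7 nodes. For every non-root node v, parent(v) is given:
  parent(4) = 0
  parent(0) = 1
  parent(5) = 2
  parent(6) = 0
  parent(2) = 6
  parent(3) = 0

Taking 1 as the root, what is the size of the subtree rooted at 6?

3

The subtree rooted at 6 contains: 6, 2, 5 — 3 nodes.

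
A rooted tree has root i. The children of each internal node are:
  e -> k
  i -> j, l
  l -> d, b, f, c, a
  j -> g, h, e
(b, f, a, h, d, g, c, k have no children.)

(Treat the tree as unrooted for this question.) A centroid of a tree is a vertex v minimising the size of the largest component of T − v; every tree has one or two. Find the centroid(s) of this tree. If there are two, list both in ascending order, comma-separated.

i, l

Delete i: the remaining components have sizes 6, 5. Max 6 ≤ 6, so i is a centroid.
l is adjacent to i and is also a centroid (the largest component after removing it is likewise 6).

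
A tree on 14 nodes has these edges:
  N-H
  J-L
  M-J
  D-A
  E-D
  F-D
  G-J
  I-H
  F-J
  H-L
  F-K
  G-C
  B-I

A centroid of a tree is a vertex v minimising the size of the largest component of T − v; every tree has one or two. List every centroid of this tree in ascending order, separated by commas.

If J is removed the pieces have sizes 5, 5, 2, 1, all ≤ ⌊14/2⌋ = 7.
Every other node leaves some component of size > 7, so the centroid is unique.

J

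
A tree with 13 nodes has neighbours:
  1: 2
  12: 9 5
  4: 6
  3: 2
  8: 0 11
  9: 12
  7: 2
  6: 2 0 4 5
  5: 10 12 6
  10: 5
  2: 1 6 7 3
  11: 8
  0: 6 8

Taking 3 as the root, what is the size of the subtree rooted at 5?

4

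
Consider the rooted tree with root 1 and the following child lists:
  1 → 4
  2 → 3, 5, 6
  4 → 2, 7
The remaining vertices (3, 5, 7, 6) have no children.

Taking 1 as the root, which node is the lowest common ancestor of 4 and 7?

Path 4→root: 4 1; path 7→root: 7 4 1.
First common node: 4.

4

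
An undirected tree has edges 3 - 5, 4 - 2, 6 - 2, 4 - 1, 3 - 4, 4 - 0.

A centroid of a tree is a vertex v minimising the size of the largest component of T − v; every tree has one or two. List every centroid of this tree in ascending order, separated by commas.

4

Removing 4 splits the tree into components of sizes 2, 2, 1, 1; the largest is 2 ≤ ⌊7/2⌋ = 3.
Every other node leaves some component of size > 3, so the centroid is unique.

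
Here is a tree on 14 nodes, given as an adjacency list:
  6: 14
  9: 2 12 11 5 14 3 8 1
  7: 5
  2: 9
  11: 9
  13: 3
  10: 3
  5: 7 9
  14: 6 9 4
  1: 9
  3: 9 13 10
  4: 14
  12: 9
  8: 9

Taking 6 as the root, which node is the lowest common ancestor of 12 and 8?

Ancestors of 12 (toward the root): 12, 9, 14, 6.
Ancestors of 8: 8, 9, 14, 6.
The deepest node appearing in both lists is 9.

9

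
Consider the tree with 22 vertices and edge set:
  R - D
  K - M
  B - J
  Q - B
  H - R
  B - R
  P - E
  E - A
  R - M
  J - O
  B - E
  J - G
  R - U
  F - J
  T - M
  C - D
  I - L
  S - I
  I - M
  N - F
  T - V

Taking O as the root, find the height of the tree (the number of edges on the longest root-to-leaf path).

A deepest node is V, reached by O – J – B – R – M – T – V.
That path has 6 edges, so the height is 6.

6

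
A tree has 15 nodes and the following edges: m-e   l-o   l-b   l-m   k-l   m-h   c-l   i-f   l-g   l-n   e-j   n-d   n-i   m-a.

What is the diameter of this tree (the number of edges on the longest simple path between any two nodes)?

6

BFS from f reaches j last, at distance 6; BFS from j confirms no node is farther.
Path: f-i-n-l-m-e-j.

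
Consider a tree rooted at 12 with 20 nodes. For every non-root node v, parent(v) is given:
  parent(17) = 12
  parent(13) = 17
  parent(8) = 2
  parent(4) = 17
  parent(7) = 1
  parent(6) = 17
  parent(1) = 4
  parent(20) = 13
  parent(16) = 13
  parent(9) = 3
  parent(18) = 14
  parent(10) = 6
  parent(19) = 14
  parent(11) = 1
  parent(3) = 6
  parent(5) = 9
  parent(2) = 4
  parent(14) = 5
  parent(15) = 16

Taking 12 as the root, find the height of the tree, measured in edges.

7

A deepest node is 19, reached by 12–17–6–3–9–5–14–19.
That path has 7 edges, so the height is 7.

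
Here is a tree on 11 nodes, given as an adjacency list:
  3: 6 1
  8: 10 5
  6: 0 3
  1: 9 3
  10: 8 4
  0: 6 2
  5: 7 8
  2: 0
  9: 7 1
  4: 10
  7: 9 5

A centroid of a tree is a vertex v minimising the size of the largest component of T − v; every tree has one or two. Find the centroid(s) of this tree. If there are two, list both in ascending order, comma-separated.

9

Delete 9: the remaining components have sizes 5, 5. Max 5 ≤ 5, so 9 is a centroid.
No neighbour of 9 does as well, so 9 is the unique centroid.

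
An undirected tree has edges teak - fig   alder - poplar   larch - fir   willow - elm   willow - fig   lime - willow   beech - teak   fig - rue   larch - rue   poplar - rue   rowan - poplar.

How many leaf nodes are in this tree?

6

Degree-1 nodes: alder, beech, elm, fir, lime, rowan — 6 of them.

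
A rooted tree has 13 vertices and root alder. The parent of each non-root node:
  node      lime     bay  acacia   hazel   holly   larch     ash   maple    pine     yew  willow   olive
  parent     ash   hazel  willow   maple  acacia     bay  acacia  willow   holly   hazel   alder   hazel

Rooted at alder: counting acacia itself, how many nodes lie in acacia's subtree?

Descendants of acacia (including itself): acacia, holly, ash, pine, lime. That's 5.

5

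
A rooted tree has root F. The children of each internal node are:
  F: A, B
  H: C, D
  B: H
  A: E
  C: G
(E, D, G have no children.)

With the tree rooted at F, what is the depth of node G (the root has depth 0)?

4

F → B → H → C → G — 4 edges.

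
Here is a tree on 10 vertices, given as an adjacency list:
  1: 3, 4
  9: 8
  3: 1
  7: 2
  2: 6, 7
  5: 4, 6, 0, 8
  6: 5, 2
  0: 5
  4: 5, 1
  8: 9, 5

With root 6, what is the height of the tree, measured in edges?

3 sits deepest: 6–5–4–1–3 — 4 edges from the root.

4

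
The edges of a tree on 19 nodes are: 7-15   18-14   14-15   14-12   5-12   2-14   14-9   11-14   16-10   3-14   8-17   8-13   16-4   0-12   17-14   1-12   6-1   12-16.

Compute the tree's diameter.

6

BFS from 6 reaches 13 last, at distance 6; BFS from 13 confirms no node is farther.
Path: 6-1-12-14-17-8-13.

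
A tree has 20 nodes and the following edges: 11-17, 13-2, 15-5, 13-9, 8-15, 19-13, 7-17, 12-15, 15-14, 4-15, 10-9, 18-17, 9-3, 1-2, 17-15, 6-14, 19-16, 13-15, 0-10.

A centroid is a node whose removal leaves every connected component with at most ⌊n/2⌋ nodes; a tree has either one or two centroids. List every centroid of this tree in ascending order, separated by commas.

If 15 is removed the pieces have sizes 9, 4, 2, 1, 1, 1, 1, all ≤ ⌊20/2⌋ = 10.
No neighbour of 15 does as well, so 15 is the unique centroid.

15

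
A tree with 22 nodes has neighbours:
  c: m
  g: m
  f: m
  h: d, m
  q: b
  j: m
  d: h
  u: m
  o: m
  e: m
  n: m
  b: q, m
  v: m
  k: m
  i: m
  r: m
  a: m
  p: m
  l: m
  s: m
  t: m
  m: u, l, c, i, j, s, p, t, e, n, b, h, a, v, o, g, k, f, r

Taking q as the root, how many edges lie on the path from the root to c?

3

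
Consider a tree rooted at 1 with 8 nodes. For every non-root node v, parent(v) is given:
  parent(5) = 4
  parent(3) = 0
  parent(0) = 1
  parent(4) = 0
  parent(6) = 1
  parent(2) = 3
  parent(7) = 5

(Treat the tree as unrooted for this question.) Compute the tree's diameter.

5

Starting from 6, a farthest node is 7 at distance 5.
One longest path: 6 - 1 - 0 - 4 - 5 - 7.
So the diameter is 5.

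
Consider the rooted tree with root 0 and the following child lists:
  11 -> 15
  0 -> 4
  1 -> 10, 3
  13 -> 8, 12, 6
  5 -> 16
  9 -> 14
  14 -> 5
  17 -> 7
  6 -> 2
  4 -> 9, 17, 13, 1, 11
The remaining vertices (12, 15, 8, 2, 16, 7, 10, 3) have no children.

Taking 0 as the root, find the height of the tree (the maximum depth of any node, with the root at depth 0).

A deepest node is 16, reached by 0–4–9–14–5–16.
That path has 5 edges, so the height is 5.

5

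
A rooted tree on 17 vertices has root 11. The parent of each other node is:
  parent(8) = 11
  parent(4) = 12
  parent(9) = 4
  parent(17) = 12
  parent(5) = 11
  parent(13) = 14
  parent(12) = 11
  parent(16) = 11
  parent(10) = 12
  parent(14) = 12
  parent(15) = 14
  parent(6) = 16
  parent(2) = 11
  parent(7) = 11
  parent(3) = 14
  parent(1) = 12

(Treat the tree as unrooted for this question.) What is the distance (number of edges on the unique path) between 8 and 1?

3

The path is 8 – 11 – 12 – 1, which has 3 edges.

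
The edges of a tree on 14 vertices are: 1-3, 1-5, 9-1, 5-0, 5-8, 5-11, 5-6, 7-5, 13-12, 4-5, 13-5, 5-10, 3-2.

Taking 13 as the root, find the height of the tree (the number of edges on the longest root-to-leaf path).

The longest root-to-leaf path is 13 → 5 → 1 → 3 → 2 (4 edges).

4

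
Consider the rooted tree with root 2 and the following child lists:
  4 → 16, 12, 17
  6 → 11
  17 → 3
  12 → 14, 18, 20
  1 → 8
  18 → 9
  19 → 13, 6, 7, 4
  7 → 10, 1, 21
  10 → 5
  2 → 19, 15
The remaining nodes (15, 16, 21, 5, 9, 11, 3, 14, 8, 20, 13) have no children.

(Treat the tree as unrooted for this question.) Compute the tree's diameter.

7

Starting from 9, a farthest node is 5 at distance 7.
One longest path: 9–18–12–4–19–7–10–5.
So the diameter is 7.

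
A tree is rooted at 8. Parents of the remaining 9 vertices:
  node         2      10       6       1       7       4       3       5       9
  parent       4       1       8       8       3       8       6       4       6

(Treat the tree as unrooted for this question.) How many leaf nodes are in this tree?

Exactly 5 nodes have a single neighbour: 2, 5, 7, 9, 10.

5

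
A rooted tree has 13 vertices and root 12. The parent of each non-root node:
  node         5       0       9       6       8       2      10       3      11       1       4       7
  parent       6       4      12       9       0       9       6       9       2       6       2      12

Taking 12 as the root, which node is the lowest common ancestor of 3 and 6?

9

Path 3→root: 3 9 12; path 6→root: 6 9 12.
First common node: 9.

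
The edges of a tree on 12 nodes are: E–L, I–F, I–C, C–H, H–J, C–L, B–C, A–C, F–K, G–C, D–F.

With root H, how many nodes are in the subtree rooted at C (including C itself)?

10

C's subtree: {C, B, G, I, A, L, F, E, D, K}, size 10.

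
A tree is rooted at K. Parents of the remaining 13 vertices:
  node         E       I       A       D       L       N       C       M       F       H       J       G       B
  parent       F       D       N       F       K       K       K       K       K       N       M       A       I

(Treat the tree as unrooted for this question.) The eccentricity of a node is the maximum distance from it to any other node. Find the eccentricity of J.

Distances from J peak at 6, attained at B.
J–M–K–F–D–I–B

6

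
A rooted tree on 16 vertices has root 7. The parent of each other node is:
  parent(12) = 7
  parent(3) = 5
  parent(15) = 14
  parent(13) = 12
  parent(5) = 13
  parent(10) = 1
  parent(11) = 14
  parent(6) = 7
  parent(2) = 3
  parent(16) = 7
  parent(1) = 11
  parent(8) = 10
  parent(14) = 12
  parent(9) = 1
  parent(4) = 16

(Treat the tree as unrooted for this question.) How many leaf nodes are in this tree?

The leaves are 2, 4, 6, 8, 9, 15.
That is 6 leaves.

6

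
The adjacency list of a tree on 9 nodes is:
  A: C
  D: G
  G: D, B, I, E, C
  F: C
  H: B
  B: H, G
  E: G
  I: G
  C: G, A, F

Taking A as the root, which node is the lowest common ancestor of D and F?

Ancestors of D (toward the root): D, G, C, A.
Ancestors of F: F, C, A.
The deepest node appearing in both lists is C.

C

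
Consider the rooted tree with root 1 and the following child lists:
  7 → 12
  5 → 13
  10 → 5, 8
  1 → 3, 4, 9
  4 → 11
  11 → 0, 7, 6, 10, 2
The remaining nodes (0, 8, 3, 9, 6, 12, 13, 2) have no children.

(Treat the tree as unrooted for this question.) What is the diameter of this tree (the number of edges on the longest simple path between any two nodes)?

6

A longest path is 3–1–4–11–10–5–13, with 6 edges.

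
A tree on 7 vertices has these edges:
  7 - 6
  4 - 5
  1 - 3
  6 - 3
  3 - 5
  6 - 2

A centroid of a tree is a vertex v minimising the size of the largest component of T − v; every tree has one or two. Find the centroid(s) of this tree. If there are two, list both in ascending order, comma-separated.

Delete 3: the remaining components have sizes 3, 2, 1. Max 3 ≤ 3, so 3 is a centroid.
No neighbour of 3 does as well, so 3 is the unique centroid.

3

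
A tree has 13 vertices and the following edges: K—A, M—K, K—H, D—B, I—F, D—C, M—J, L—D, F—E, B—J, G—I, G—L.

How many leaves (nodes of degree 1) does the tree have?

The leaves are A, C, E, H.
That is 4 leaves.

4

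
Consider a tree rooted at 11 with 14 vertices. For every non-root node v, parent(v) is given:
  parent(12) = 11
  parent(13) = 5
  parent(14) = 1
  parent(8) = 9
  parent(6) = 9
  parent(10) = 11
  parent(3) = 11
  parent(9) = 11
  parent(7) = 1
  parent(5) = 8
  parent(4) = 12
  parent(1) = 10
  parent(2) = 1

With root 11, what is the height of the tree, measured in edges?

4

13 sits deepest: 11 → 9 → 8 → 5 → 13 — 4 edges from the root.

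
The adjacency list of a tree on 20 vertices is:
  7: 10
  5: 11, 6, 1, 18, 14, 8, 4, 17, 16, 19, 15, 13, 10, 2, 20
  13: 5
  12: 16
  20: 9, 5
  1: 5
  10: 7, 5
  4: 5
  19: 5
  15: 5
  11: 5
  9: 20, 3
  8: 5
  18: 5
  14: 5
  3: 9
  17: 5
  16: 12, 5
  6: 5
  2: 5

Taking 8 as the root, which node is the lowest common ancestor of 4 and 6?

Path 4→root: 4 5 8; path 6→root: 6 5 8.
First common node: 5.

5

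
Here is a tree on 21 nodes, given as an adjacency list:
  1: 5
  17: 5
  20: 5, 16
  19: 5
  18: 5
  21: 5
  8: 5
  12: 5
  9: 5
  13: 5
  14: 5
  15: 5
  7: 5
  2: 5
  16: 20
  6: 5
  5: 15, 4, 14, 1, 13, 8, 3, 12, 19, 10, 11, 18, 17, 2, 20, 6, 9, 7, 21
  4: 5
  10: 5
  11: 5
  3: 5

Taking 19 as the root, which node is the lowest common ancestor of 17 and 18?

Ancestors of 17 (toward the root): 17, 5, 19.
Ancestors of 18: 18, 5, 19.
The deepest node appearing in both lists is 5.

5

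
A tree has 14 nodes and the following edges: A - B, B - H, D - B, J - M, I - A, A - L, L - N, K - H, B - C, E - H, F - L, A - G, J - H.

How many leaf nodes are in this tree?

The leaves are C, D, E, F, G, I, K, M, N.
That is 9 leaves.

9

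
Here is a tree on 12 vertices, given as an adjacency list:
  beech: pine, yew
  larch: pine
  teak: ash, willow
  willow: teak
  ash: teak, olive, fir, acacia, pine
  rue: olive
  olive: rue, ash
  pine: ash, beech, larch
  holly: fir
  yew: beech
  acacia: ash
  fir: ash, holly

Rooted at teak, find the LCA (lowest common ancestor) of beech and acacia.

beech's ancestor chain is beech, pine, ash, teak and acacia's is acacia, ash, teak; they first meet at ash.

ash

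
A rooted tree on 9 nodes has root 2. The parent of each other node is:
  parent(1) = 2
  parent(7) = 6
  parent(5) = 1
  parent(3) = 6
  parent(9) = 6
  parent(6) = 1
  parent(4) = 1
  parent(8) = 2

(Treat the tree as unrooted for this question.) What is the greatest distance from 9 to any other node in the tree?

4

Distances from 9 peak at 4, attained at 8.
9–6–1–2–8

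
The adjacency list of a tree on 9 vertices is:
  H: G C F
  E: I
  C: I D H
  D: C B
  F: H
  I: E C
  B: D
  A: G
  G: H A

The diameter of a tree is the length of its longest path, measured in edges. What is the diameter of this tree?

A longest path is A-G-H-C-I-E, with 5 edges.

5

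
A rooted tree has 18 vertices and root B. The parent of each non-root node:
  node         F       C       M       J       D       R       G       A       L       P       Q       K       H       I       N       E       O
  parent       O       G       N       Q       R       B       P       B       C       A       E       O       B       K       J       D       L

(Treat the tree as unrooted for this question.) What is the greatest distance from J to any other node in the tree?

A farthest node from J is I.
The path J–Q–E–D–R–B–A–P–G–C–L–O–K–I has 13 edges.

13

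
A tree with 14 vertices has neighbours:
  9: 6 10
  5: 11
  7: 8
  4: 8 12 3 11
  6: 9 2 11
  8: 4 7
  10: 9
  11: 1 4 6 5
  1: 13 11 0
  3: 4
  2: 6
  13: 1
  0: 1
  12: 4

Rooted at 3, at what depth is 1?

3

3 → 4 → 11 → 1 — 3 edges.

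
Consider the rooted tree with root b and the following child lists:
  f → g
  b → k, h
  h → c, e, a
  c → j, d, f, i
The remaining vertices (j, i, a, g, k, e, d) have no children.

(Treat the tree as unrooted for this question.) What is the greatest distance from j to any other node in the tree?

4

The node farthest from j is k, via j-c-h-b-k — 4 edges.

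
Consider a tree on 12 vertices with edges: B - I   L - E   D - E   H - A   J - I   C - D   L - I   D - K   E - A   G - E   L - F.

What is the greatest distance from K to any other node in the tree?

5

Distances from K peak at 5, attained at J (B also at distance 5).
K – D – E – L – I – J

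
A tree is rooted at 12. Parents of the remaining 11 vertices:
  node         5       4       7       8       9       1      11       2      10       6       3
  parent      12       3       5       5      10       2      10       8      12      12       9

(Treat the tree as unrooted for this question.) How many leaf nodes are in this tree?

Degree-1 nodes: 1, 4, 6, 7, 11 — 5 of them.

5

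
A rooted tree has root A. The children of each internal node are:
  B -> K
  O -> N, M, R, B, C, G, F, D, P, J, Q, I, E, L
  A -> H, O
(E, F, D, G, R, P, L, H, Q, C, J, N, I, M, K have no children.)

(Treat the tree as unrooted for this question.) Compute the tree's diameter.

BFS from K reaches H last, at distance 4; BFS from H confirms no node is farther.
Path: K - B - O - A - H.

4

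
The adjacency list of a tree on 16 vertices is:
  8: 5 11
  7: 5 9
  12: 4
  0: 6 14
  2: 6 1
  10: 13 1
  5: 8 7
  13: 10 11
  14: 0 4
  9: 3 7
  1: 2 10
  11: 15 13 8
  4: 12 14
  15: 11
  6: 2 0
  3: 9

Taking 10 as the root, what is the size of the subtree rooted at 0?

4

Descendants of 0 (including itself): 0, 14, 4, 12. That's 4.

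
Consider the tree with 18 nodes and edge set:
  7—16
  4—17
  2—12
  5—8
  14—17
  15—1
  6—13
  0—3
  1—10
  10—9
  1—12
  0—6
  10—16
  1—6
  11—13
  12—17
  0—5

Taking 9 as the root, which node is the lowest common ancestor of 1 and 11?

Ancestors of 1 (toward the root): 1, 10, 9.
Ancestors of 11: 11, 13, 6, 1, 10, 9.
The deepest node appearing in both lists is 1.

1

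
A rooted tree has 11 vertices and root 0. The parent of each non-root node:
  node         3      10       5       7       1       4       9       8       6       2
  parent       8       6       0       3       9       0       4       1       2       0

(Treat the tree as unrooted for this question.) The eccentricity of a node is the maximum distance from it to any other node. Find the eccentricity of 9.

The node farthest from 9 is 10, via 9-4-0-2-6-10 — 5 edges.

5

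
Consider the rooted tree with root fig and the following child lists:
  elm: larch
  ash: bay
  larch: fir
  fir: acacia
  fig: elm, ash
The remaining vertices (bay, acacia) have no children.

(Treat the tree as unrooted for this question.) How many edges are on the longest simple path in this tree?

Starting from bay, a farthest node is acacia at distance 6.
One longest path: bay–ash–fig–elm–larch–fir–acacia.
So the diameter is 6.

6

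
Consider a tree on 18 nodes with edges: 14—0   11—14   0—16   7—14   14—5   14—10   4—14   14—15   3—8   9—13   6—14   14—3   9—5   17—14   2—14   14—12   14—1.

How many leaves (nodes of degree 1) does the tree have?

Exactly 13 nodes have a single neighbour: 1, 2, 4, 6, 7, 8, 10, 11, 12, 13, 15, 16, 17.

13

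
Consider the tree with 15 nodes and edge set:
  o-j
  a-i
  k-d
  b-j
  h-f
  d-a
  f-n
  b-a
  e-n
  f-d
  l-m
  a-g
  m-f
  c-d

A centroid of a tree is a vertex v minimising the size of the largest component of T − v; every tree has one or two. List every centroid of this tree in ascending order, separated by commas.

d

Removing d splits the tree into components of sizes 6, 6, 1, 1; the largest is 6 ≤ ⌊15/2⌋ = 7.
No neighbour of d does as well, so d is the unique centroid.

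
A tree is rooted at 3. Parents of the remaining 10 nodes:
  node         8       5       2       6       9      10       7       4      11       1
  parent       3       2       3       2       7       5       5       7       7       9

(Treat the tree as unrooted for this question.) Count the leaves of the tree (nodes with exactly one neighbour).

6

Degree-1 nodes: 1, 4, 6, 8, 10, 11 — 6 of them.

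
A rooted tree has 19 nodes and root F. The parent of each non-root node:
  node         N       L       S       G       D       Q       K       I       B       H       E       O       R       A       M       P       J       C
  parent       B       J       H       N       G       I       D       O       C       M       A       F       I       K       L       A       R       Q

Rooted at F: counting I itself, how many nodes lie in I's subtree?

I's subtree: {I, Q, R, C, J, B, L, N, M, G, H, D, S, K, A, E, P}, size 17.

17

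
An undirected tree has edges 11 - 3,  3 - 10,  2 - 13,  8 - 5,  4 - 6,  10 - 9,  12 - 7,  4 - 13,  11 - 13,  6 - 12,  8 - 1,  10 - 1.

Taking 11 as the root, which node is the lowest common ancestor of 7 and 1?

Ancestors of 7 (toward the root): 7, 12, 6, 4, 13, 11.
Ancestors of 1: 1, 10, 3, 11.
The deepest node appearing in both lists is 11.

11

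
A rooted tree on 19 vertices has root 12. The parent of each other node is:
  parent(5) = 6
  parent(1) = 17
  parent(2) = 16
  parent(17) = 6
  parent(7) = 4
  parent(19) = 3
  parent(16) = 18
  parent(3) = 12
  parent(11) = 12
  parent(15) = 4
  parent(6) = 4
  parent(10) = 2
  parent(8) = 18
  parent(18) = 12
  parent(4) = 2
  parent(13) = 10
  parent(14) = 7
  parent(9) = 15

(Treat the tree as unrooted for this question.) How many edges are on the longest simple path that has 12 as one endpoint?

7

Distances from 12 peak at 7, attained at 1.
12 – 18 – 16 – 2 – 4 – 6 – 17 – 1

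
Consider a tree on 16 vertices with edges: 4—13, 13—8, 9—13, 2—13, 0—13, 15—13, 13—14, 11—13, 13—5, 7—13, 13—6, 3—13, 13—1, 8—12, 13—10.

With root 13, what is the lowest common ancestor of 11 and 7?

Path 11→root: 11 13; path 7→root: 7 13.
First common node: 13.

13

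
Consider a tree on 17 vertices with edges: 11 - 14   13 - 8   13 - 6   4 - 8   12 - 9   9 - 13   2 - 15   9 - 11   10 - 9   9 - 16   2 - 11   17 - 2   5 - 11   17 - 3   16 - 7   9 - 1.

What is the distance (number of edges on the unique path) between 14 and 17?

The path is 14 – 11 – 2 – 17, which has 3 edges.

3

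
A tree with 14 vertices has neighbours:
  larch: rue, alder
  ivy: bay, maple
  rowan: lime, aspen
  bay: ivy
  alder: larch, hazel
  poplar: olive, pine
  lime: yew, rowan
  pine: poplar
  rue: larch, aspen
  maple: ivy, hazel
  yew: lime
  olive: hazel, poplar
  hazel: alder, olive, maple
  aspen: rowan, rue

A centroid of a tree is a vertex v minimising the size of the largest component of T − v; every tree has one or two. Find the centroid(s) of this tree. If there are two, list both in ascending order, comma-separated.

alder, hazel

Delete hazel: the remaining components have sizes 7, 3, 3. Max 7 ≤ 7, so hazel is a centroid.
alder is adjacent to hazel and is also a centroid (the largest component after removing it is likewise 7).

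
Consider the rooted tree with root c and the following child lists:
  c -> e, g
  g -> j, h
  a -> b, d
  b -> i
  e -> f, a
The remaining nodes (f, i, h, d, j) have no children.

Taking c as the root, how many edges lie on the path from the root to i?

Climbing from i to the root: i–b–a–e–c. That's 4 steps.

4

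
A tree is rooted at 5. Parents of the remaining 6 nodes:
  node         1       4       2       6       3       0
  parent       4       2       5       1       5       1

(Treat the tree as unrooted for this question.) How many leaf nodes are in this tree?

3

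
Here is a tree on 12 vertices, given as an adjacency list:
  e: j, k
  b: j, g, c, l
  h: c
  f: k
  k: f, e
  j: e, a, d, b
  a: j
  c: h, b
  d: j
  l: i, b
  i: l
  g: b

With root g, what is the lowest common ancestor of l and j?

b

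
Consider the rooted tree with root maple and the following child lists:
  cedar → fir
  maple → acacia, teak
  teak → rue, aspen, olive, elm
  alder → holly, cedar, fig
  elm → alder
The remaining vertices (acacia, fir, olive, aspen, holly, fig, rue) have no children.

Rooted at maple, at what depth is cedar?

4

Climbing from cedar to the root: cedar → alder → elm → teak → maple. That's 4 steps.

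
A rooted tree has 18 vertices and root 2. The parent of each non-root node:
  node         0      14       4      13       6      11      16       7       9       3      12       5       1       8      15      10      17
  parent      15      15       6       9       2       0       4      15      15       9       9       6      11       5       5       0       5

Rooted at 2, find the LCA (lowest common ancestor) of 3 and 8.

Path 3→root: 3 9 15 5 6 2; path 8→root: 8 5 6 2.
First common node: 5.

5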